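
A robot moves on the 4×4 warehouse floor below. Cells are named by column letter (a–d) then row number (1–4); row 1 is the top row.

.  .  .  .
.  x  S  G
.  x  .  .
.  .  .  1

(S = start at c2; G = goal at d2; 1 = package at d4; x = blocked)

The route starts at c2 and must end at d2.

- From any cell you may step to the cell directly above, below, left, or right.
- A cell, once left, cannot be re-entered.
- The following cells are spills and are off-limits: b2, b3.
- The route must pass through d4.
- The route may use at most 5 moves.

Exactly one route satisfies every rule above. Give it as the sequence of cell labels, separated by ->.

c2 -> c3 -> c4 -> d4 -> d3 -> d2

Any route must reach d4 and still end at d2 within 5 moves, so the order of the required stops is forced.
Route from c2: 2× down (reaching c4), right to d4, 2× up (reaching d2) — 5 moves in all.
Check: all required cells visited; 5 ≤ 5 moves.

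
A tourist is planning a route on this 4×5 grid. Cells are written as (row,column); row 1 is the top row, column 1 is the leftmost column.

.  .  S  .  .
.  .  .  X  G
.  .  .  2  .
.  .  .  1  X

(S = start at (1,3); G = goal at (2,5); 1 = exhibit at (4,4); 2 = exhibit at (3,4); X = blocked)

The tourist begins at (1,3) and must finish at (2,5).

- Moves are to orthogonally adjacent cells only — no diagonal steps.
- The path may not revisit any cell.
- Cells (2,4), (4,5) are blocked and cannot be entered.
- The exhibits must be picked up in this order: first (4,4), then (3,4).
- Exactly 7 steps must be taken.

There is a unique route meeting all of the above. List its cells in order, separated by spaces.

(1,3) (2,3) (3,3) (4,3) (4,4) (3,4) (3,5) (2,5)

The waypoints must appear in the order (4,4), (3,4), with no cell reused.
Route from (1,3): down 3 to (4,3), right 1 to (4,4), up 1 to (3,4), right 1 to (3,5), up 1 to (2,5) — 7 moves in all.
Check: order respected (1 at step 4, 2 at step 5); 7 moves as required.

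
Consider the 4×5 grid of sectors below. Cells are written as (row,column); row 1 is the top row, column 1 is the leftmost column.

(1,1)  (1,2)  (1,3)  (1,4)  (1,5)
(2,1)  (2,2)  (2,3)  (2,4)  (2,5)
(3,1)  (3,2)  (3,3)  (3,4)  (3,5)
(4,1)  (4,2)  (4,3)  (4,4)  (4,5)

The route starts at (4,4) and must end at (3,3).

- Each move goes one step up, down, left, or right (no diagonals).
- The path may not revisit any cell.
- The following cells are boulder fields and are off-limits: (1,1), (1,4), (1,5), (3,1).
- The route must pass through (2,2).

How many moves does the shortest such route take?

6

Any route passes through (2,2) somewhere between (4,4) and (3,3). Summing Manhattan distances along the two legs ((4,4) → (2,2) → (3,3)) gives a lower bound of 4 + 2 = 6 moves.
A route of 6 moves achieves this: (4,4) → (3,4) → (2,4) → (2,3) → (2,2) → (3,2) → (3,3).
Since 6 matches the lower bound, it is optimal.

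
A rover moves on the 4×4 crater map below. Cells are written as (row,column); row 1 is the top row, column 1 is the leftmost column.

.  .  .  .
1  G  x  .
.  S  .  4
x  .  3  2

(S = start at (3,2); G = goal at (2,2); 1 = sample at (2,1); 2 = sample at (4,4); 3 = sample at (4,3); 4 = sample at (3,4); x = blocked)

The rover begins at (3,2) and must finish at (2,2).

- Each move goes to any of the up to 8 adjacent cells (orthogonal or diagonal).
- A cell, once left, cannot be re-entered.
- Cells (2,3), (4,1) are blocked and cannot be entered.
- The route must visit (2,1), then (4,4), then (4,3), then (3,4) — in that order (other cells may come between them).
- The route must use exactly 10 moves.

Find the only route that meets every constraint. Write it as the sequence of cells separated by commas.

(3,2), (2,1), (3,1), (4,2), (3,3), (4,4), (4,3), (3,4), (2,4), (1,3), (2,2)

The waypoints must appear in the order (2,1), (4,4), (4,3), (3,4), with no cell reused.
Route from (3,2): up-left to (2,1), down to (3,1), down-right to (4,2), up-right to (3,3), down-right to (4,4), left to (4,3), up-right to (3,4), up to (2,4), up-left to (1,3), down-left to (2,2) — 10 moves in all.
Check: order respected (1 at step 1, 2 at step 5, 3 at step 6, 4 at step 7); 10 moves as required.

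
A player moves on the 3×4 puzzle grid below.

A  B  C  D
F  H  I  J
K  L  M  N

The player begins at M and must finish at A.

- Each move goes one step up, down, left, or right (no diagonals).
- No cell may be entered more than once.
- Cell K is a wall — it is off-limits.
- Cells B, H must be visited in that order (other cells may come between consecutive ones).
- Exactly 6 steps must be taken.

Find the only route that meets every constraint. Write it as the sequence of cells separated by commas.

M, I, C, B, H, F, A

The waypoints must appear in the order B, H, with no cell reused.
Route from M: 2× up (reaching C), left to B, down to H, left to F, up to A — 6 moves in all.
Check: order respected (B at step 3, H at step 4); 6 moves as required.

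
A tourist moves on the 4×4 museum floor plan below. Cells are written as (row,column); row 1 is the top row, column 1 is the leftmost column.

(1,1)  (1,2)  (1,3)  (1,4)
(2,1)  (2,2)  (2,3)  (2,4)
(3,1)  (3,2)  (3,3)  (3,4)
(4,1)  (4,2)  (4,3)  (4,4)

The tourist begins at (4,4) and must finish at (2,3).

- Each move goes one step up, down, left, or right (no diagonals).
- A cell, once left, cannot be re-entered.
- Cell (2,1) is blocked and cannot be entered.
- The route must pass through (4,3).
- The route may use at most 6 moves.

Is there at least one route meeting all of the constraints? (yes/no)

yes

One route that works: (4,4) → (4,3) → (3,3) → (2,3).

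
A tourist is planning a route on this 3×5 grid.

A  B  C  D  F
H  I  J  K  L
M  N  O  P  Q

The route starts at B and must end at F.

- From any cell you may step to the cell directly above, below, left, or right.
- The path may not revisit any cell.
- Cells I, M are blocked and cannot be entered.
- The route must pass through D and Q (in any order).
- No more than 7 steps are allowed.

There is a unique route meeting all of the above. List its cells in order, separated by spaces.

Any route must reach D and Q and still end at F within 7 moves, so the order of the required stops is forced.
Route from B: 2× right (reaching D), 2× down (reaching P), right to Q, 2× up (reaching F) — 7 moves in all.
Check: all required cells visited; 7 ≤ 7 moves.

B C D K P Q L F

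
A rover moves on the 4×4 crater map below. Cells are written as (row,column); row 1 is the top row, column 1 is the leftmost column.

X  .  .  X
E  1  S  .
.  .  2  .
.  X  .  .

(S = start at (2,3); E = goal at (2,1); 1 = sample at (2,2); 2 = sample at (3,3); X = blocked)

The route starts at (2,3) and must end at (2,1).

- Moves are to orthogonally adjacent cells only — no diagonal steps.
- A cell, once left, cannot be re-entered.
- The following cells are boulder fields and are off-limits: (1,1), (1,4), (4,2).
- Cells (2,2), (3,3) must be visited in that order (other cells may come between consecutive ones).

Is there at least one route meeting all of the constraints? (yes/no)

Ignoring the required order, 3 revisit-free routes from (2,3) to (2,1) pass through all of (2,2) and (3,3); the waypoint orders that occur are (3,3) → (2,2) (3) — never (2,2) → (3,3).

no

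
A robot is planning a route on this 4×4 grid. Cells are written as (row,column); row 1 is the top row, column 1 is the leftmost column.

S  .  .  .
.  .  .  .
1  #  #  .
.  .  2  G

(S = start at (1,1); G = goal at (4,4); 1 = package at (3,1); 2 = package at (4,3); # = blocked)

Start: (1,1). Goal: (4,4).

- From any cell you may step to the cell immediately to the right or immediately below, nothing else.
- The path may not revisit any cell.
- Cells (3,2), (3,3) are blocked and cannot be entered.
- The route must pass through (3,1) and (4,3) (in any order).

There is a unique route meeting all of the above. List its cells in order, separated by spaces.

Moves only go right or down, so the column and row indices never decrease.
Route from (1,1): 3× down (reaching (4,1)), 3× right (reaching (4,4)) — 6 moves in all.
Check: all required cells visited.

(1,1) (2,1) (3,1) (4,1) (4,2) (4,3) (4,4)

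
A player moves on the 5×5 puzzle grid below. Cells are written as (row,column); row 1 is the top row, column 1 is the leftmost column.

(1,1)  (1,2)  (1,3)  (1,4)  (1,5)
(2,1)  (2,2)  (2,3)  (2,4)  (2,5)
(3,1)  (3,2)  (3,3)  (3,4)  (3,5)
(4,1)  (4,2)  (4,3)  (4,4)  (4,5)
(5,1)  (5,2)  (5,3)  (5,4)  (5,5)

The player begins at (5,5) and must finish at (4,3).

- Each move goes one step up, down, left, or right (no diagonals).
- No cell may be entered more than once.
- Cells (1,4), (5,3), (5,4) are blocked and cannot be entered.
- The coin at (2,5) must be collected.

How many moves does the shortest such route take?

Any route passes through (2,5) somewhere between (5,5) and (4,3). Summing Manhattan distances along the two legs ((5,5) → (2,5) → (4,3)) gives a lower bound of 3 + 4 = 7 moves.
A route of 7 moves achieves this: (5,5) → (4,5) → (3,5) → (2,5) → (2,4) → (3,4) → (4,4) → (4,3).
Since 7 matches the lower bound, it is optimal.

7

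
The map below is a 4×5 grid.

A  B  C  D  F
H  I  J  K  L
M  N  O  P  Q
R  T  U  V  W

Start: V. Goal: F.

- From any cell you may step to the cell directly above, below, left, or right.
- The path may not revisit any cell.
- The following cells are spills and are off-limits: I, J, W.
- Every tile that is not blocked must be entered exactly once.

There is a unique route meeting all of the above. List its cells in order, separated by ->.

V -> U -> O -> N -> T -> R -> M -> H -> A -> B -> C -> D -> K -> P -> Q -> L -> F

Need to visit all 17 open cells exactly once, starting at V and ending at F.
Cell C has only two open neighbours (B and D), so the path must pass straight through it: one of those is the cell it's entered from and the other is where it exits.
Route from V: left to U, up to O, left to N, down to T, left to R, 3× up (reaching A), 3× right (reaching D), 2× down (reaching P), right to Q, 2× up (reaching F) — 16 moves in all.
Check: all 17 open cells covered.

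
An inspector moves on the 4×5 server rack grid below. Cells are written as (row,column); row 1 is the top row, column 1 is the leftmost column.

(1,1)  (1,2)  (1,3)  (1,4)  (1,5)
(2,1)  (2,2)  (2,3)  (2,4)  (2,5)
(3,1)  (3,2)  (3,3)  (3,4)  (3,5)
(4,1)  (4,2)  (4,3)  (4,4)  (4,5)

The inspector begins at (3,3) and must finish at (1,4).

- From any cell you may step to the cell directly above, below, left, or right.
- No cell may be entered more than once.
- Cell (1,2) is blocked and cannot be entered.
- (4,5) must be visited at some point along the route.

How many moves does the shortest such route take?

7

Any route passes through (4,5) somewhere between (3,3) and (1,4). Summing Manhattan distances along the two legs ((3,3) → (4,5) → (1,4)) gives a lower bound of 3 + 4 = 7 moves.
A route of 7 moves achieves this: (3,3) → (4,3) → (4,4) → (4,5) → (3,5) → (2,5) → (1,5) → (1,4).
Since 7 matches the lower bound, it is optimal.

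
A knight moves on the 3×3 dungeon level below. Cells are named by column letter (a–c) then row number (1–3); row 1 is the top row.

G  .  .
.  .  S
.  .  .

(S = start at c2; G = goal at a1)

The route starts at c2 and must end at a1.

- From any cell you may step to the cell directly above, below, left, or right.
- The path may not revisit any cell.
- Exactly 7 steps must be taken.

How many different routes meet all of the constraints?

2

Need simple routes of exactly 7 moves from c2 to a1 (Manhattan distance 3, so 2 moves are spent on a detour and 2 undoing it).
Enumerating: c2 c1 b1 b2 b3 a3 a2 a1 | c2 c3 b3 a3 a2 b2 b1 a1.
That gives 2 routes.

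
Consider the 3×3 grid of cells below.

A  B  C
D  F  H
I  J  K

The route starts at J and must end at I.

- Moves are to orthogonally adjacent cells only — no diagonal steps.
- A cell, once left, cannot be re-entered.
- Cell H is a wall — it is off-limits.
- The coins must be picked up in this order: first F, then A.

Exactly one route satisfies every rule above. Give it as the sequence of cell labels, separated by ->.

The waypoints must appear in the order F, A, with no cell reused.
Route from J: up 2 to B, left 1 to A, down 2 to I — 5 moves in all.
Check: order respected (F at step 1, A at step 3).

J -> F -> B -> A -> D -> I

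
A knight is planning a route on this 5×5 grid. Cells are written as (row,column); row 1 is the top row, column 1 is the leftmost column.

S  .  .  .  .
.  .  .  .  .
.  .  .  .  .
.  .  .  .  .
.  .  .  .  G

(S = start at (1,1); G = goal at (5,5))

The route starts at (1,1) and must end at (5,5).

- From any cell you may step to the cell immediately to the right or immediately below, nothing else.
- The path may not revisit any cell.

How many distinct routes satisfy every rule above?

70

A right/down-only route from (1,1) to (5,5) makes exactly 4 down-moves and 4 right-moves in some order.
With no other constraints that would be C(8,4) = 70 routes.
That gives 70 routes.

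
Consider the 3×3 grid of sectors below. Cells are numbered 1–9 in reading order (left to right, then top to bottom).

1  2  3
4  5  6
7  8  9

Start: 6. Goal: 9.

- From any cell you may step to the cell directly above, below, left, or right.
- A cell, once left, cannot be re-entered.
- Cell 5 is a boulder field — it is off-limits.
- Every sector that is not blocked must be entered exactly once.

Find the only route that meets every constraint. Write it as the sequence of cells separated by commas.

Need to visit all 8 open cells exactly once, starting at 6 and ending at 9.
Cell 8 has only two open neighbours (7 and 9), so the path must pass straight through it: one of those is the cell it's entered from and the other is where it exits.
Route from 6: up to 3, 2× left (reaching 1), 2× down (reaching 7), 2× right (reaching 9) — 7 moves in all.
Check: all 8 open cells covered.

6, 3, 2, 1, 4, 7, 8, 9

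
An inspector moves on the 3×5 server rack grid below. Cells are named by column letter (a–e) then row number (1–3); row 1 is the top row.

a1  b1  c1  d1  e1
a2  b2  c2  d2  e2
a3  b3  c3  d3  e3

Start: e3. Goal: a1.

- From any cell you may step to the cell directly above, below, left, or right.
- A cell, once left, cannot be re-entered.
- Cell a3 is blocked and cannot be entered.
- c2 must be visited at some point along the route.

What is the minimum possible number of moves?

6

Any route passes through c2 somewhere between e3 and a1. Summing Manhattan distances along the two legs (e3 → c2 → a1) gives a lower bound of 3 + 3 = 6 moves.
A route of 6 moves achieves this: e3 → e2 → d2 → c2 → c1 → b1 → a1.
Since 6 matches the lower bound, it is optimal.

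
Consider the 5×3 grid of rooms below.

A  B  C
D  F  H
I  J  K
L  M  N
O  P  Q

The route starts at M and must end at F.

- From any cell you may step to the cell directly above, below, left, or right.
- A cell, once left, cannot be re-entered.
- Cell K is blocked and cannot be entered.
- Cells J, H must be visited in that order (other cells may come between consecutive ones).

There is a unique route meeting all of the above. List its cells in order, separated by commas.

M, J, I, D, A, B, C, H, F

The waypoints must appear in the order J, H, with no cell reused.
Route from M: up to J, left to I, 2× up (reaching A), 2× right (reaching C), down to H, left to F — 8 moves in all.
Check: order respected (J at step 1, H at step 7).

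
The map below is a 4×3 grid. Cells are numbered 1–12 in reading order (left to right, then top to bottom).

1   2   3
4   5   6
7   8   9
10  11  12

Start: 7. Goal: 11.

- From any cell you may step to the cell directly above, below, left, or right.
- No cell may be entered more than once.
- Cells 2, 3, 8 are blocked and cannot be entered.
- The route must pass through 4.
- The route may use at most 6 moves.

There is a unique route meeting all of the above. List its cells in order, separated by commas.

The 6-move cap with required stops at 4 leaves no slack for detours.
Route from 7: up to 4, 2× right (reaching 6), 2× down (reaching 12), left to 11 — 6 moves in all.
Check: all required cells visited; 6 ≤ 6 moves.

7, 4, 5, 6, 9, 12, 11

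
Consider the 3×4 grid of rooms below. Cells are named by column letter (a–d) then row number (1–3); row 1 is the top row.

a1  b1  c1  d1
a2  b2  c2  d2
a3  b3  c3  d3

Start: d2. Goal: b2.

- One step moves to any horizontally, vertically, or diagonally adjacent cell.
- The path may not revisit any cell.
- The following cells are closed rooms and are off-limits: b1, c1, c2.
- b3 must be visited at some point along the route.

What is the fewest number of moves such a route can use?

3

Any route passes through b3 somewhere between d2 and b2. Summing Chebyshev distances along the two legs (d2 → b3 → b2) gives a lower bound of 2 + 1 = 3 moves.
A route of 3 moves achieves this: d2 → c3 → b3 → b2.
Since 3 matches the lower bound, it is optimal.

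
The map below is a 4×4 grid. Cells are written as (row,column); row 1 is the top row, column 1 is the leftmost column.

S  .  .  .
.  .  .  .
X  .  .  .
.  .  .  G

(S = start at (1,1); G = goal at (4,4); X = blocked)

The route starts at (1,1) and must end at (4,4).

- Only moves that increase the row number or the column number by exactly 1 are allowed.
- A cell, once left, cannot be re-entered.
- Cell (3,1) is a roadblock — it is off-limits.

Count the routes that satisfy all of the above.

A right/down-only route from (1,1) to (4,4) makes exactly 3 down-moves and 3 right-moves in some order.
With no other constraints that would be C(6,3) = 20 routes.
Subtract routes through each blocked cell (inclusion–exclusion for overlaps): − through (3,1): 4 → 16.
That gives 16 routes.

16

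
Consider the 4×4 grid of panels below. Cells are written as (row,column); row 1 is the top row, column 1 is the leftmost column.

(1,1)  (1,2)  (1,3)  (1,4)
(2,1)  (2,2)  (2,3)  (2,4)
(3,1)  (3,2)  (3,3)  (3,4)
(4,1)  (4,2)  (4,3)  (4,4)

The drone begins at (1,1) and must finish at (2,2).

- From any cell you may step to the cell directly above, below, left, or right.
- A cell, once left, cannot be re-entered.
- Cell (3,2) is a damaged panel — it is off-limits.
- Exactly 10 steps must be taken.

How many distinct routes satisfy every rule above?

6

Need simple routes of exactly 10 moves from (1,1) to (2,2) (Manhattan distance 2, so 4 moves are spent on a detour and 4 undoing it).
Enumerating: (1,1) (2,1) (3,1) (4,1) (4,2) (4,3) (3,3) (2,3) (1,3) (1,2) (2,2) | (1,1) (2,1) (3,1) (4,1) (4,2) (4,3) (3,3) (3,4) (2,4) (2,3) (2,2) | (1,1) (2,1) (3,1) (4,1) (4,2) (4,3) (4,4) (3,4) (2,4) (2,3) (2,2) | (1,1) (2,1) (3,1) (4,1) (4,2) (4,3) (4,4) (3,4) (3,3) (2,3) (2,2) | (1,1) (1,2) (1,3) (2,3) (3,3) (4,3) (4,2) (4,1) (3,1) (2,1) (2,2) | (1,1) (1,2) (1,3) (1,4) (2,4) (3,4) (4,4) (4,3) (3,3) (2,3) (2,2).
That gives 6 routes.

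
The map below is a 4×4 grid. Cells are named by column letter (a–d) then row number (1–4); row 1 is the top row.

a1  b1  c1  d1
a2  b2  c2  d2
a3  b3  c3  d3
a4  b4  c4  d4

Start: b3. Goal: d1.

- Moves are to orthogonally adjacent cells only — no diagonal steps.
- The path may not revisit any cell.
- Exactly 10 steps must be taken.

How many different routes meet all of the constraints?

30

Need simple routes of exactly 10 moves from b3 to d1 (Manhattan distance 4, so 3 moves are spent on a detour and 3 undoing it).
Branch systematically from the start, pruning whenever the remaining move budget drops below the Manhattan distance to d1 or differs from it in parity. Grouping the completions by first move — via b2: 6; via b4: 9; via a3: 9; via c3: 6 — and summing: 6 + 9 + 9 + 6 = 30.
That gives 30 routes.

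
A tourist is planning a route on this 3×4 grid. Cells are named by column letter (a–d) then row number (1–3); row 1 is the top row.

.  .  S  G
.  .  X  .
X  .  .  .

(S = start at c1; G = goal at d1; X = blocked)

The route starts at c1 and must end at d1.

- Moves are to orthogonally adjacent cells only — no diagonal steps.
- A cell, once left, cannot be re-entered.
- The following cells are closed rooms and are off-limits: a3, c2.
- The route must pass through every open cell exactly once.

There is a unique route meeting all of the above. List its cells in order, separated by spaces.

Need to visit all 10 open cells exactly once, starting at c1 and ending at d1.
Cell d2 has only two open neighbours (d1 and d3), so the path must pass straight through it: one of those is the cell it's entered from and the other is where it exits.
Route from c1: 2× left (reaching a1), down to a2, right to b2, down to b3, 2× right (reaching d3), 2× up (reaching d1) — 9 moves in all.
Check: all 10 open cells covered.

c1 b1 a1 a2 b2 b3 c3 d3 d2 d1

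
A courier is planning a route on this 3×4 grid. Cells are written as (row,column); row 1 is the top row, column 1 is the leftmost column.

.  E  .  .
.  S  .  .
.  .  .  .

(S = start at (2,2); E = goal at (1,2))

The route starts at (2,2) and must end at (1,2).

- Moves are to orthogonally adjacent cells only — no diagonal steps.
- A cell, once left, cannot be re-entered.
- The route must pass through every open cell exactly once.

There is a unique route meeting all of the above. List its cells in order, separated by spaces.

(2,2) (2,3) (1,3) (1,4) (2,4) (3,4) (3,3) (3,2) (3,1) (2,1) (1,1) (1,2)

Need to visit all 12 open cells exactly once, starting at (2,2) and ending at (1,2).
Cell (3,1) has only two open neighbours ((2,1) and (3,2)), so the path must pass straight through it: one of those is the cell it's entered from and the other is where it exits.
Route from (2,2): right to (2,3), up to (1,3), right to (1,4), 2× down (reaching (3,4)), 3× left (reaching (3,1)), 2× up (reaching (1,1)), right to (1,2) — 11 moves in all.
Check: all 12 open cells covered.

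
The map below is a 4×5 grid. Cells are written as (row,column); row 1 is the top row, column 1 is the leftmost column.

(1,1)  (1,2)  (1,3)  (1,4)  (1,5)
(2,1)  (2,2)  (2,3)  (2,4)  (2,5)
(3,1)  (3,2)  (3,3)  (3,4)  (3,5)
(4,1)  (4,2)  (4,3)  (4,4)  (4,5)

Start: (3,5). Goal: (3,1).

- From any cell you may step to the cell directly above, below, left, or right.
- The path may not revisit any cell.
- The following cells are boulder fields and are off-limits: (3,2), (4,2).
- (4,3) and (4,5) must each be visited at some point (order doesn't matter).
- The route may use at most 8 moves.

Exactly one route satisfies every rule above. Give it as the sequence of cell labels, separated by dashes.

(3,5) - (4,5) - (4,4) - (4,3) - (3,3) - (2,3) - (2,2) - (2,1) - (3,1)

The 8-move cap with required stops at (4,3), (4,5) leaves no slack for detours.
Route from (3,5): down 1 to (4,5), left 2 to (4,3), up 2 to (2,3), left 2 to (2,1), down 1 to (3,1) — 8 moves in all.
Check: all required cells visited; 8 ≤ 8 moves.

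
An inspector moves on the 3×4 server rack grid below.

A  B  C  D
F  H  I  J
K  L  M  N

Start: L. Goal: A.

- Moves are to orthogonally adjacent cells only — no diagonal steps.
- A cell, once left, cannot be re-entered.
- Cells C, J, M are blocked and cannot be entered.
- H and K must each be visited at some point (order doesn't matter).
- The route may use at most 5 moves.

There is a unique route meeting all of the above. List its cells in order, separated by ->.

The 5-move cap with required stops at H, K leaves no slack for detours.
Route from L: left 1 to K, up 1 to F, right 1 to H, up 1 to B, left 1 to A — 5 moves in all.
Check: all required cells visited; 5 ≤ 5 moves.

L -> K -> F -> H -> B -> A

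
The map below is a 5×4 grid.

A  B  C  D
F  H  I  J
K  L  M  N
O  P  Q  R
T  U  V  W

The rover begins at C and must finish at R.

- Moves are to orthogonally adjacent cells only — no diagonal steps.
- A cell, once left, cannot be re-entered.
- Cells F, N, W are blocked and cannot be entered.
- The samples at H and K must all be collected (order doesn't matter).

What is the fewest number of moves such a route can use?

Any route passes through H and K in some order between C and R. Summing Manhattan distances along each leg and taking the cheapest ordering (C → H → K → R) gives a lower bound of 2 + 2 + 4 = 8 moves.
A route of 8 moves achieves this: C → I → H → L → K → O → P → Q → R.
Since 8 matches the lower bound, it is optimal.

8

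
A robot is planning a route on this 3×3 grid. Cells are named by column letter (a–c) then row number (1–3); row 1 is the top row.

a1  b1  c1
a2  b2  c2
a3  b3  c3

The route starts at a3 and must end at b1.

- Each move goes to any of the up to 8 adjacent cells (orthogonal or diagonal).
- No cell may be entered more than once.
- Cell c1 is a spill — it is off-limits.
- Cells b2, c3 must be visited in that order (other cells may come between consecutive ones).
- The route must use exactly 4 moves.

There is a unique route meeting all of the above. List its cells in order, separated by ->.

The waypoints must appear in the order b2, c3, with no cell reused.
Route from a3: up-right to b2, down-right to c3, up to c2, up-left to b1 — 4 moves in all.
Check: order respected (b2 at step 1, c3 at step 2); 4 moves as required.

a3 -> b2 -> c3 -> c2 -> b1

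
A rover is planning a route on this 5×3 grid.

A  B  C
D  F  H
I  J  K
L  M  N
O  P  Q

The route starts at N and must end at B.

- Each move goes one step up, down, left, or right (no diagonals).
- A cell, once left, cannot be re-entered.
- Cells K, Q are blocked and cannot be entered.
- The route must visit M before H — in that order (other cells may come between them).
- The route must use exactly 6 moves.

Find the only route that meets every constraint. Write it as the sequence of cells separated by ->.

N -> M -> J -> F -> H -> C -> B

The waypoints must appear in the order M, H, with no cell reused.
Route from N: left 1 to M, up 2 to F, right 1 to H, up 1 to C, left 1 to B — 6 moves in all.
Check: order respected (M at step 1, H at step 4); 6 moves as required.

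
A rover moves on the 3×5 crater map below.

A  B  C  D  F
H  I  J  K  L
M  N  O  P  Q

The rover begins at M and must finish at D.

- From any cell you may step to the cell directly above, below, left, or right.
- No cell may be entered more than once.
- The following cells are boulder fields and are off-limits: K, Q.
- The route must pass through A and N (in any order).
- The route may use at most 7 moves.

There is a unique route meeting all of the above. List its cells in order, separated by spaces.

M N I H A B C D

The budget equals the shortest possible length, so every move has to be on a shortest route through the required cells.
Route from M: right to N, up to I, left to H, up to A, 3× right (reaching D) — 7 moves in all.
Check: all required cells visited; 7 ≤ 7 moves.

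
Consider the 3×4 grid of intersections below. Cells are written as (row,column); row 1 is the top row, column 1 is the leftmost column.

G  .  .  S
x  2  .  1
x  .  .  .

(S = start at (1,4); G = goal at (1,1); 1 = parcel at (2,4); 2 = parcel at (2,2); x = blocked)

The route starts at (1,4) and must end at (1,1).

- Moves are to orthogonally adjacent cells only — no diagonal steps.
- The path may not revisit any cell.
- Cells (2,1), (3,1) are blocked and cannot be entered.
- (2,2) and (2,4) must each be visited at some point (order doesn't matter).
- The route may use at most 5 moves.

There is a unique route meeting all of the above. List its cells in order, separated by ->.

Any route must reach (2,2) and (2,4) and still end at (1,1) within 5 moves, so the order of the required stops is forced.
Route from (1,4): down 1 to (2,4), left 2 to (2,2), up 1 to (1,2), left 1 to (1,1) — 5 moves in all.
Check: all required cells visited; 5 ≤ 5 moves.

(1,4) -> (2,4) -> (2,3) -> (2,2) -> (1,2) -> (1,1)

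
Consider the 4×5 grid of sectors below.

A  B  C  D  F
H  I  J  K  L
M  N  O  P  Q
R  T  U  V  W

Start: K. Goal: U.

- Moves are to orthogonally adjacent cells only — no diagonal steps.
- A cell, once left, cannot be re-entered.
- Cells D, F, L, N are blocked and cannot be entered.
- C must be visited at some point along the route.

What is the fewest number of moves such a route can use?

9

Any route passes through C somewhere between K and U. Summing Manhattan distances along the two legs (K → C → U) gives a lower bound of 2 + 3 = 5 moves.
The shortest route satisfying every rule uses 9 moves: K → J → C → B → I → H → M → R → T → U.
The no-revisit rule (legs can't share cells) pushes the minimum above the 5-move bound; an exhaustive check rules out every length from 5 to 8 (on a 4-connected grid the length of any start-to-goal walk has the same parity as the Manhattan bound, so only lengths 5, 7, 9, … need checking), leaving 9 as the minimum.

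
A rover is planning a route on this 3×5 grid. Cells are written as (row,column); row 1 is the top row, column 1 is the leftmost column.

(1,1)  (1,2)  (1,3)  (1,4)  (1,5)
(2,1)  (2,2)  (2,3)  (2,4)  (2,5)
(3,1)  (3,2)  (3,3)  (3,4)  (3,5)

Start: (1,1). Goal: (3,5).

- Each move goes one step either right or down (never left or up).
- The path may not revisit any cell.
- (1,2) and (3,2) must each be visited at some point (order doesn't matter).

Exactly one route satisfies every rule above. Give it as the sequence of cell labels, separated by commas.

(1,1), (1,2), (2,2), (3,2), (3,3), (3,4), (3,5)

Moves only go right or down, so the column and row indices never decrease.
Route from (1,1): right to (1,2), 2× down (reaching (3,2)), 3× right (reaching (3,5)) — 6 moves in all.
Check: all required cells visited.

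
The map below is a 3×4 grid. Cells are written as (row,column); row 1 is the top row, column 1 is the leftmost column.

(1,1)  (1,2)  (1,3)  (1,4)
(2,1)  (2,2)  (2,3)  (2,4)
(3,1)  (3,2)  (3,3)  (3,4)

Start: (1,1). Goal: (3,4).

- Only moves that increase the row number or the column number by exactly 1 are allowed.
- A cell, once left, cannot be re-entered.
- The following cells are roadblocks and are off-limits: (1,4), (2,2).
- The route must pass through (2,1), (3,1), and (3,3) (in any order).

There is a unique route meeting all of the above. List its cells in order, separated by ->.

(1,1) -> (2,1) -> (3,1) -> (3,2) -> (3,3) -> (3,4)

Moves only go right or down, so the column and row indices never decrease.
Route from (1,1): down 2 to (3,1), right 3 to (3,4) — 5 moves in all.
Check: all required cells visited.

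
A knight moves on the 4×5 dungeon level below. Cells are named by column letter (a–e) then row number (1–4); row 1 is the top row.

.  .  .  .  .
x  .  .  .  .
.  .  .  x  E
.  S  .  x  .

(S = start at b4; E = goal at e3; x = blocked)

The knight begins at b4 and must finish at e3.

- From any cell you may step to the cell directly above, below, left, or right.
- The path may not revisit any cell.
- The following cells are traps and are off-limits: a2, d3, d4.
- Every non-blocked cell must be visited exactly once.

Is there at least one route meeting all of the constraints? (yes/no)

no

Cell a1 has only one open neighbour but is neither the start nor the goal, so a Hamiltonian route would have to both enter and leave it through the same neighbour — impossible without revisiting.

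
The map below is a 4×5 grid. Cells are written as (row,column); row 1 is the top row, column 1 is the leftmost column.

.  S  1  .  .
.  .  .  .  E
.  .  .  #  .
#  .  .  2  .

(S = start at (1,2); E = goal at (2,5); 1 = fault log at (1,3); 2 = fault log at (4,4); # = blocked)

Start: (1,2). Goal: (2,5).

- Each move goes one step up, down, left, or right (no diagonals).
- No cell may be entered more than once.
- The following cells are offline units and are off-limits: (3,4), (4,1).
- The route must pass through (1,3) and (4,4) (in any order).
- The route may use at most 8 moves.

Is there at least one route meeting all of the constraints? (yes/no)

yes

One route that works: (1,2) → (1,3) → (2,3) → (3,3) → (4,3) → (4,4) → (4,5) → (3,5) → (2,5).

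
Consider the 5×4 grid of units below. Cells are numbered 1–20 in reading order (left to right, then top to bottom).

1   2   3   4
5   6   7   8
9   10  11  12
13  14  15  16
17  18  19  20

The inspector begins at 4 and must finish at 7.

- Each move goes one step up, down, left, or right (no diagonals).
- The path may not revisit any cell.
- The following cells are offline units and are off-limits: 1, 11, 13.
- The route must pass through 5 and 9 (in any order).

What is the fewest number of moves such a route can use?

Any route passes through 5 and 9 in some order between 4 and 7. Summing Manhattan distances along each leg and taking the cheapest ordering (4 → 5 → 9 → 7) gives a lower bound of 4 + 1 + 3 = 8 moves.
The shortest route satisfying every rule uses 10 moves: 4 → 8 → 12 → 16 → 15 → 14 → 10 → 9 → 5 → 6 → 7.
The bound of 8 isn't tight here; checking systematically, no route of length 8 through 9 satisfies every constraint, so 10 is the minimum.

10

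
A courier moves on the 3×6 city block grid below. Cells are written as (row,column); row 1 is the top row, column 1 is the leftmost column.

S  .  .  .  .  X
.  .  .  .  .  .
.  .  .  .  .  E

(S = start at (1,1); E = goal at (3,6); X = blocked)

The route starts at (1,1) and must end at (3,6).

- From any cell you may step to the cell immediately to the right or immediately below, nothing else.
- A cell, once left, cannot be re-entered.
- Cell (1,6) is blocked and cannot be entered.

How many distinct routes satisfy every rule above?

A right/down-only route from (1,1) to (3,6) makes exactly 2 down-moves and 5 right-moves in some order.
With no other constraints that would be C(7,2) = 21 routes.
Subtract routes through each blocked cell (inclusion–exclusion for overlaps): − through (1,6): 1 → 20.
That gives 20 routes.

20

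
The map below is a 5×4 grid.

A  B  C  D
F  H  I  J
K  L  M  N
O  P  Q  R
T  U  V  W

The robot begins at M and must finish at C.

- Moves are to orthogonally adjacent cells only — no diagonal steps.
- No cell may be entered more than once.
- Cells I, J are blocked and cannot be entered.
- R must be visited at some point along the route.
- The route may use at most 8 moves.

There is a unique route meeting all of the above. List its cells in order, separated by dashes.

The budget equals the shortest possible length, so every move has to be on a shortest route through the required cells.
Route from M: right to N, down to R, 2× left (reaching P), 3× up (reaching B), right to C — 8 moves in all.
Check: all required cells visited; 8 ≤ 8 moves.

M - N - R - Q - P - L - H - B - C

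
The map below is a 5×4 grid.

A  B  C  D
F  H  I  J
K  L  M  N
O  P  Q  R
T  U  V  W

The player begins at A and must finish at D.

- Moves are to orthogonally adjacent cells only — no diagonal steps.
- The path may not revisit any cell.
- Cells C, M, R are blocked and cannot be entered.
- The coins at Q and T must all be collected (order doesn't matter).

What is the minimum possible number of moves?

Any route passes through Q and T in some order between A and D. Summing Manhattan distances along each leg and taking the cheapest ordering (A → T → Q → D) gives a lower bound of 4 + 3 + 4 = 11 moves.
That bound ignores the blocked cells. Measuring each leg by the fewest moves that actually steer around them (A→T: 4; T→Q: 3; Q→D: 6) raises the lower bound to 13.
A route of 13 moves exists: A → F → K → O → T → U → V → Q → P → L → H → I → J → D.
Since 13 matches that lower bound, it is optimal.

13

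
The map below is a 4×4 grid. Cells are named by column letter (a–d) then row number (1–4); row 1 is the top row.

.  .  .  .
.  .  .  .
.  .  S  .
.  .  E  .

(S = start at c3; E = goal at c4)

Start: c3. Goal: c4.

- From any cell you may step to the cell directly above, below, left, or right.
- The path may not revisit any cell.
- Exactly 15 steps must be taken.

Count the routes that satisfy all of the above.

2

Need simple routes of exactly 15 moves from c3 to c4 (Manhattan distance 1, so 7 moves are spent on a detour and 7 undoing it).
Enumerating: c3 c2 b2 b3 b4 a4 a3 a2 a1 b1 c1 d1 d2 d3 d4 c4 | c3 b3 b4 a4 a3 a2 a1 b1 b2 c2 c1 d1 d2 d3 d4 c4.
That gives 2 routes.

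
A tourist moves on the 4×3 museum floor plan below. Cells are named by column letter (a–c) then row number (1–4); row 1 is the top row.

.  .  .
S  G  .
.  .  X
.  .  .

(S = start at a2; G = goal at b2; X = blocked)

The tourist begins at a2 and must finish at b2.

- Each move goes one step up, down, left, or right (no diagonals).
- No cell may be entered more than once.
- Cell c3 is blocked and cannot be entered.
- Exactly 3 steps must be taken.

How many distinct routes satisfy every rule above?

2

Need simple routes of exactly 3 moves from a2 to b2 (Manhattan distance 1, so 1 moves are spent on a detour and 1 undoing it).
Enumerating: a2 a1 b1 b2 | a2 a3 b3 b2.
That gives 2 routes.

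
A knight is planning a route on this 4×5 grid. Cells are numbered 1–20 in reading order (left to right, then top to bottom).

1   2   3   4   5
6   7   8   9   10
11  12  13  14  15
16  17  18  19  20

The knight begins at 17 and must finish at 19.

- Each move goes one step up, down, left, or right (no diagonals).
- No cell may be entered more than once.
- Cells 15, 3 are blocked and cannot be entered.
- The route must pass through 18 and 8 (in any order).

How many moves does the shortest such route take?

6

Any route passes through 18 and 8 in some order between 17 and 19. Summing Manhattan distances along each leg and taking the cheapest ordering (17 → 18 → 8 → 19) gives a lower bound of 1 + 2 + 3 = 6 moves.
A route of 6 moves achieves this: 17 → 12 → 7 → 8 → 13 → 18 → 19.
Since 6 matches the lower bound, it is optimal.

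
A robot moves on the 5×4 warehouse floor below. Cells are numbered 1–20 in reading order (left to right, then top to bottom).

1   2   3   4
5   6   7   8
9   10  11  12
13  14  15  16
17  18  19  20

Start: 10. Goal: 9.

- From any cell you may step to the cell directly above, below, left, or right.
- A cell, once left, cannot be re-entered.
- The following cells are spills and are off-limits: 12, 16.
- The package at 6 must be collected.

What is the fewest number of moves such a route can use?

3

Any route passes through 6 somewhere between 10 and 9. Summing Manhattan distances along the two legs (10 → 6 → 9) gives a lower bound of 1 + 2 = 3 moves.
A route of 3 moves achieves this: 10 → 6 → 5 → 9.
Since 3 matches the lower bound, it is optimal.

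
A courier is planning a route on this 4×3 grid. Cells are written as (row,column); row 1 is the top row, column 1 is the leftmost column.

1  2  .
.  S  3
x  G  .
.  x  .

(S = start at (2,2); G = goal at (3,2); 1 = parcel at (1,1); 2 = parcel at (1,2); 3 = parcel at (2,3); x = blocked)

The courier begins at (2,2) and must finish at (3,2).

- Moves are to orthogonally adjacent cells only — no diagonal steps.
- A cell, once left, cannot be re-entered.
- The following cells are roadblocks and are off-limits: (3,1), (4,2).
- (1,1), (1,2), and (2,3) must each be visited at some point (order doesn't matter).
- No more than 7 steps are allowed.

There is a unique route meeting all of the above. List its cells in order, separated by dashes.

Any route must reach (1,1), (1,2), and (2,3) and still end at (3,2) within 7 moves, so the order of the required stops is forced.
Route from (2,2): left to (2,1), up to (1,1), 2× right (reaching (1,3)), 2× down (reaching (3,3)), left to (3,2) — 7 moves in all.
Check: all required cells visited; 7 ≤ 7 moves.

(2,2) - (2,1) - (1,1) - (1,2) - (1,3) - (2,3) - (3,3) - (3,2)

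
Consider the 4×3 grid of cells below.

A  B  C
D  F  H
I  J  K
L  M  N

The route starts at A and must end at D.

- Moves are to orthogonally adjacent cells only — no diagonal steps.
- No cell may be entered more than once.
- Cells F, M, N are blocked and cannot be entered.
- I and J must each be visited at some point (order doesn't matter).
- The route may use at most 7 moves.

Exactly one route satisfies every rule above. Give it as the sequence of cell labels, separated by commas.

The 7-move cap with required stops at I, J leaves no slack for detours.
Route from A: 2× right (reaching C), 2× down (reaching K), 2× left (reaching I), up to D — 7 moves in all.
Check: all required cells visited; 7 ≤ 7 moves.

A, B, C, H, K, J, I, D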